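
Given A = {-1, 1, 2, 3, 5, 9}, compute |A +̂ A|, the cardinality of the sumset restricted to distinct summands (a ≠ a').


Restricted sumset: A +̂ A = {a + a' : a ∈ A, a' ∈ A, a ≠ a'}.
Equivalently, take A + A and drop any sum 2a that is achievable ONLY as a + a for a ∈ A (i.e. sums representable only with equal summands).
Enumerate pairs (a, a') with a < a' (symmetric, so each unordered pair gives one sum; this covers all a ≠ a'):
  -1 + 1 = 0
  -1 + 2 = 1
  -1 + 3 = 2
  -1 + 5 = 4
  -1 + 9 = 8
  1 + 2 = 3
  1 + 3 = 4
  1 + 5 = 6
  1 + 9 = 10
  2 + 3 = 5
  2 + 5 = 7
  2 + 9 = 11
  3 + 5 = 8
  3 + 9 = 12
  5 + 9 = 14
Collected distinct sums: {0, 1, 2, 3, 4, 5, 6, 7, 8, 10, 11, 12, 14}
|A +̂ A| = 13
(Reference bound: |A +̂ A| ≥ 2|A| - 3 for |A| ≥ 2, with |A| = 6 giving ≥ 9.)

|A +̂ A| = 13


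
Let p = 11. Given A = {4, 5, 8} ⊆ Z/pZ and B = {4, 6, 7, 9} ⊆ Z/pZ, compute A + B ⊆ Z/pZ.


Work in Z/11Z: reduce every sum a + b modulo 11.
Enumerate all 12 pairs:
a = 4: 4+4=8, 4+6=10, 4+7=0, 4+9=2
a = 5: 5+4=9, 5+6=0, 5+7=1, 5+9=3
a = 8: 8+4=1, 8+6=3, 8+7=4, 8+9=6
Distinct residues collected: {0, 1, 2, 3, 4, 6, 8, 9, 10}
|A + B| = 9 (out of 11 total residues).

A + B = {0, 1, 2, 3, 4, 6, 8, 9, 10}


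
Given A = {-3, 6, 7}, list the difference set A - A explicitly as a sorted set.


A - A = {a - a' : a, a' ∈ A}.
Compute a - a' for each ordered pair (a, a'):
a = -3: -3--3=0, -3-6=-9, -3-7=-10
a = 6: 6--3=9, 6-6=0, 6-7=-1
a = 7: 7--3=10, 7-6=1, 7-7=0
Collecting distinct values (and noting 0 appears from a-a):
A - A = {-10, -9, -1, 0, 1, 9, 10}
|A - A| = 7

A - A = {-10, -9, -1, 0, 1, 9, 10}


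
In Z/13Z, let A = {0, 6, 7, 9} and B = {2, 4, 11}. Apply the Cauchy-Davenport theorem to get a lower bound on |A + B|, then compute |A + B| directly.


Cauchy-Davenport: |A + B| ≥ min(p, |A| + |B| - 1) for A, B nonempty in Z/pZ.
|A| = 4, |B| = 3, p = 13.
CD lower bound = min(13, 4 + 3 - 1) = min(13, 6) = 6.
Compute A + B mod 13 directly:
a = 0: 0+2=2, 0+4=4, 0+11=11
a = 6: 6+2=8, 6+4=10, 6+11=4
a = 7: 7+2=9, 7+4=11, 7+11=5
a = 9: 9+2=11, 9+4=0, 9+11=7
A + B = {0, 2, 4, 5, 7, 8, 9, 10, 11}, so |A + B| = 9.
Verify: 9 ≥ 6? Yes ✓.

CD lower bound = 6, actual |A + B| = 9.


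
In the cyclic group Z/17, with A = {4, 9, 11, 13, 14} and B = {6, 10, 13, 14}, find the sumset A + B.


Work in Z/17Z: reduce every sum a + b modulo 17.
Enumerate all 20 pairs:
a = 4: 4+6=10, 4+10=14, 4+13=0, 4+14=1
a = 9: 9+6=15, 9+10=2, 9+13=5, 9+14=6
a = 11: 11+6=0, 11+10=4, 11+13=7, 11+14=8
a = 13: 13+6=2, 13+10=6, 13+13=9, 13+14=10
a = 14: 14+6=3, 14+10=7, 14+13=10, 14+14=11
Distinct residues collected: {0, 1, 2, 3, 4, 5, 6, 7, 8, 9, 10, 11, 14, 15}
|A + B| = 14 (out of 17 total residues).

A + B = {0, 1, 2, 3, 4, 5, 6, 7, 8, 9, 10, 11, 14, 15}


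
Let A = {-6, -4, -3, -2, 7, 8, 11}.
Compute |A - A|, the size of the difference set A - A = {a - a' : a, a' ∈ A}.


A - A = {a - a' : a, a' ∈ A}; |A| = 7.
Bounds: 2|A|-1 ≤ |A - A| ≤ |A|² - |A| + 1, i.e. 13 ≤ |A - A| ≤ 43.
Note: 0 ∈ A - A always (from a - a). The set is symmetric: if d ∈ A - A then -d ∈ A - A.
Enumerate nonzero differences d = a - a' with a > a' (then include -d):
Positive differences: {1, 2, 3, 4, 9, 10, 11, 12, 13, 14, 15, 17}
Full difference set: {0} ∪ (positive diffs) ∪ (negative diffs).
|A - A| = 1 + 2·12 = 25 (matches direct enumeration: 25).

|A - A| = 25


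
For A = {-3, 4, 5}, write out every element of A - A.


A - A = {a - a' : a, a' ∈ A}.
Compute a - a' for each ordered pair (a, a'):
a = -3: -3--3=0, -3-4=-7, -3-5=-8
a = 4: 4--3=7, 4-4=0, 4-5=-1
a = 5: 5--3=8, 5-4=1, 5-5=0
Collecting distinct values (and noting 0 appears from a-a):
A - A = {-8, -7, -1, 0, 1, 7, 8}
|A - A| = 7

A - A = {-8, -7, -1, 0, 1, 7, 8}


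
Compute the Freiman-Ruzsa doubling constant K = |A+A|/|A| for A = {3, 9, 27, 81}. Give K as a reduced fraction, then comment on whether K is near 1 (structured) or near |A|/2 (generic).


|A| = 4.
Compute A + A by enumerating all 16 pairs.
A + A = {6, 12, 18, 30, 36, 54, 84, 90, 108, 162}, so |A + A| = 10.
K = |A + A| / |A| = 10/4 = 5/2 ≈ 2.5000.
Reference: AP of size 4 gives K = 7/4 ≈ 1.7500; a fully generic set of size 4 gives K ≈ 2.5000.

|A| = 4, |A + A| = 10, K = 10/4 = 5/2.


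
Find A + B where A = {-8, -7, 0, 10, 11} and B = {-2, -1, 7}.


A + B = {a + b : a ∈ A, b ∈ B}.
Enumerate all |A|·|B| = 5·3 = 15 pairs (a, b) and collect distinct sums.
a = -8: -8+-2=-10, -8+-1=-9, -8+7=-1
a = -7: -7+-2=-9, -7+-1=-8, -7+7=0
a = 0: 0+-2=-2, 0+-1=-1, 0+7=7
a = 10: 10+-2=8, 10+-1=9, 10+7=17
a = 11: 11+-2=9, 11+-1=10, 11+7=18
Collecting distinct sums: A + B = {-10, -9, -8, -2, -1, 0, 7, 8, 9, 10, 17, 18}
|A + B| = 12

A + B = {-10, -9, -8, -2, -1, 0, 7, 8, 9, 10, 17, 18}


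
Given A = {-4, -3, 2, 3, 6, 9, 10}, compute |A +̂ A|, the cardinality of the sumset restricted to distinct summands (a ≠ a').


Restricted sumset: A +̂ A = {a + a' : a ∈ A, a' ∈ A, a ≠ a'}.
Equivalently, take A + A and drop any sum 2a that is achievable ONLY as a + a for a ∈ A (i.e. sums representable only with equal summands).
Enumerate pairs (a, a') with a < a' (symmetric, so each unordered pair gives one sum; this covers all a ≠ a'):
  -4 + -3 = -7
  -4 + 2 = -2
  -4 + 3 = -1
  -4 + 6 = 2
  -4 + 9 = 5
  -4 + 10 = 6
  -3 + 2 = -1
  -3 + 3 = 0
  -3 + 6 = 3
  -3 + 9 = 6
  -3 + 10 = 7
  2 + 3 = 5
  2 + 6 = 8
  2 + 9 = 11
  2 + 10 = 12
  3 + 6 = 9
  3 + 9 = 12
  3 + 10 = 13
  6 + 9 = 15
  6 + 10 = 16
  9 + 10 = 19
Collected distinct sums: {-7, -2, -1, 0, 2, 3, 5, 6, 7, 8, 9, 11, 12, 13, 15, 16, 19}
|A +̂ A| = 17
(Reference bound: |A +̂ A| ≥ 2|A| - 3 for |A| ≥ 2, with |A| = 7 giving ≥ 11.)

|A +̂ A| = 17


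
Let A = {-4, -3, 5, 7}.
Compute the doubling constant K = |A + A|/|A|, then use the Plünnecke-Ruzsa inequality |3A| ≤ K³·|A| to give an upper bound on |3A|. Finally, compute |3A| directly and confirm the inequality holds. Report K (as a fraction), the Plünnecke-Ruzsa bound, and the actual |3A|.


|A| = 4.
Step 1: Compute A + A by enumerating all 16 pairs.
A + A = {-8, -7, -6, 1, 2, 3, 4, 10, 12, 14}, so |A + A| = 10.
Step 2: Doubling constant K = |A + A|/|A| = 10/4 = 10/4 ≈ 2.5000.
Step 3: Plünnecke-Ruzsa gives |3A| ≤ K³·|A| = (2.5000)³ · 4 ≈ 62.5000.
Step 4: Compute 3A = A + A + A directly by enumerating all triples (a,b,c) ∈ A³; |3A| = 19.
Step 5: Check 19 ≤ 62.5000? Yes ✓.

K = 10/4, Plünnecke-Ruzsa bound K³|A| ≈ 62.5000, |3A| = 19, inequality holds.


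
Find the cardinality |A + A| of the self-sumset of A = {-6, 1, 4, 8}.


A + A = {a + a' : a, a' ∈ A}; |A| = 4.
General bounds: 2|A| - 1 ≤ |A + A| ≤ |A|(|A|+1)/2, i.e. 7 ≤ |A + A| ≤ 10.
Lower bound 2|A|-1 is attained iff A is an arithmetic progression.
Enumerate sums a + a' for a ≤ a' (symmetric, so this suffices):
a = -6: -6+-6=-12, -6+1=-5, -6+4=-2, -6+8=2
a = 1: 1+1=2, 1+4=5, 1+8=9
a = 4: 4+4=8, 4+8=12
a = 8: 8+8=16
Distinct sums: {-12, -5, -2, 2, 5, 8, 9, 12, 16}
|A + A| = 9

|A + A| = 9


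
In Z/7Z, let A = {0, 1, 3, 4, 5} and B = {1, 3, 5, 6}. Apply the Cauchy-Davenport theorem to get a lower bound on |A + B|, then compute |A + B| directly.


Cauchy-Davenport: |A + B| ≥ min(p, |A| + |B| - 1) for A, B nonempty in Z/pZ.
|A| = 5, |B| = 4, p = 7.
CD lower bound = min(7, 5 + 4 - 1) = min(7, 8) = 7.
Compute A + B mod 7 directly:
a = 0: 0+1=1, 0+3=3, 0+5=5, 0+6=6
a = 1: 1+1=2, 1+3=4, 1+5=6, 1+6=0
a = 3: 3+1=4, 3+3=6, 3+5=1, 3+6=2
a = 4: 4+1=5, 4+3=0, 4+5=2, 4+6=3
a = 5: 5+1=6, 5+3=1, 5+5=3, 5+6=4
A + B = {0, 1, 2, 3, 4, 5, 6}, so |A + B| = 7.
Verify: 7 ≥ 7? Yes ✓.

CD lower bound = 7, actual |A + B| = 7.


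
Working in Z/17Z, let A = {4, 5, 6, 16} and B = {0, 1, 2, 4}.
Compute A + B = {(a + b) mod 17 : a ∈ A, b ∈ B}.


Work in Z/17Z: reduce every sum a + b modulo 17.
Enumerate all 16 pairs:
a = 4: 4+0=4, 4+1=5, 4+2=6, 4+4=8
a = 5: 5+0=5, 5+1=6, 5+2=7, 5+4=9
a = 6: 6+0=6, 6+1=7, 6+2=8, 6+4=10
a = 16: 16+0=16, 16+1=0, 16+2=1, 16+4=3
Distinct residues collected: {0, 1, 3, 4, 5, 6, 7, 8, 9, 10, 16}
|A + B| = 11 (out of 17 total residues).

A + B = {0, 1, 3, 4, 5, 6, 7, 8, 9, 10, 16}


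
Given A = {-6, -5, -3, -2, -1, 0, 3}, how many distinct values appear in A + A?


A + A = {a + a' : a, a' ∈ A}; |A| = 7.
General bounds: 2|A| - 1 ≤ |A + A| ≤ |A|(|A|+1)/2, i.e. 13 ≤ |A + A| ≤ 28.
Lower bound 2|A|-1 is attained iff A is an arithmetic progression.
Enumerate sums a + a' for a ≤ a' (symmetric, so this suffices):
a = -6: -6+-6=-12, -6+-5=-11, -6+-3=-9, -6+-2=-8, -6+-1=-7, -6+0=-6, -6+3=-3
a = -5: -5+-5=-10, -5+-3=-8, -5+-2=-7, -5+-1=-6, -5+0=-5, -5+3=-2
a = -3: -3+-3=-6, -3+-2=-5, -3+-1=-4, -3+0=-3, -3+3=0
a = -2: -2+-2=-4, -2+-1=-3, -2+0=-2, -2+3=1
a = -1: -1+-1=-2, -1+0=-1, -1+3=2
a = 0: 0+0=0, 0+3=3
a = 3: 3+3=6
Distinct sums: {-12, -11, -10, -9, -8, -7, -6, -5, -4, -3, -2, -1, 0, 1, 2, 3, 6}
|A + A| = 17

|A + A| = 17


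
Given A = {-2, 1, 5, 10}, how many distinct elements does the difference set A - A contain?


A - A = {a - a' : a, a' ∈ A}; |A| = 4.
Bounds: 2|A|-1 ≤ |A - A| ≤ |A|² - |A| + 1, i.e. 7 ≤ |A - A| ≤ 13.
Note: 0 ∈ A - A always (from a - a). The set is symmetric: if d ∈ A - A then -d ∈ A - A.
Enumerate nonzero differences d = a - a' with a > a' (then include -d):
Positive differences: {3, 4, 5, 7, 9, 12}
Full difference set: {0} ∪ (positive diffs) ∪ (negative diffs).
|A - A| = 1 + 2·6 = 13 (matches direct enumeration: 13).

|A - A| = 13


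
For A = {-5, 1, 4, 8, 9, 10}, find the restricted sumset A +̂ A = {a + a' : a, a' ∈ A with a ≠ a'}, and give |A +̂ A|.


Restricted sumset: A +̂ A = {a + a' : a ∈ A, a' ∈ A, a ≠ a'}.
Equivalently, take A + A and drop any sum 2a that is achievable ONLY as a + a for a ∈ A (i.e. sums representable only with equal summands).
Enumerate pairs (a, a') with a < a' (symmetric, so each unordered pair gives one sum; this covers all a ≠ a'):
  -5 + 1 = -4
  -5 + 4 = -1
  -5 + 8 = 3
  -5 + 9 = 4
  -5 + 10 = 5
  1 + 4 = 5
  1 + 8 = 9
  1 + 9 = 10
  1 + 10 = 11
  4 + 8 = 12
  4 + 9 = 13
  4 + 10 = 14
  8 + 9 = 17
  8 + 10 = 18
  9 + 10 = 19
Collected distinct sums: {-4, -1, 3, 4, 5, 9, 10, 11, 12, 13, 14, 17, 18, 19}
|A +̂ A| = 14
(Reference bound: |A +̂ A| ≥ 2|A| - 3 for |A| ≥ 2, with |A| = 6 giving ≥ 9.)

|A +̂ A| = 14


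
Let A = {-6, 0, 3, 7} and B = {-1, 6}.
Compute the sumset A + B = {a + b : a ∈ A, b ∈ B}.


A + B = {a + b : a ∈ A, b ∈ B}.
Enumerate all |A|·|B| = 4·2 = 8 pairs (a, b) and collect distinct sums.
a = -6: -6+-1=-7, -6+6=0
a = 0: 0+-1=-1, 0+6=6
a = 3: 3+-1=2, 3+6=9
a = 7: 7+-1=6, 7+6=13
Collecting distinct sums: A + B = {-7, -1, 0, 2, 6, 9, 13}
|A + B| = 7

A + B = {-7, -1, 0, 2, 6, 9, 13}


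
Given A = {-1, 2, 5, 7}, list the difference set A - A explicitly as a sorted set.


A - A = {a - a' : a, a' ∈ A}.
Compute a - a' for each ordered pair (a, a'):
a = -1: -1--1=0, -1-2=-3, -1-5=-6, -1-7=-8
a = 2: 2--1=3, 2-2=0, 2-5=-3, 2-7=-5
a = 5: 5--1=6, 5-2=3, 5-5=0, 5-7=-2
a = 7: 7--1=8, 7-2=5, 7-5=2, 7-7=0
Collecting distinct values (and noting 0 appears from a-a):
A - A = {-8, -6, -5, -3, -2, 0, 2, 3, 5, 6, 8}
|A - A| = 11

A - A = {-8, -6, -5, -3, -2, 0, 2, 3, 5, 6, 8}


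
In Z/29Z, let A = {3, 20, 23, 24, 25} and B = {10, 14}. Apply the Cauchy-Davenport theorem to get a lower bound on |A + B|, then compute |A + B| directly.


Cauchy-Davenport: |A + B| ≥ min(p, |A| + |B| - 1) for A, B nonempty in Z/pZ.
|A| = 5, |B| = 2, p = 29.
CD lower bound = min(29, 5 + 2 - 1) = min(29, 6) = 6.
Compute A + B mod 29 directly:
a = 3: 3+10=13, 3+14=17
a = 20: 20+10=1, 20+14=5
a = 23: 23+10=4, 23+14=8
a = 24: 24+10=5, 24+14=9
a = 25: 25+10=6, 25+14=10
A + B = {1, 4, 5, 6, 8, 9, 10, 13, 17}, so |A + B| = 9.
Verify: 9 ≥ 6? Yes ✓.

CD lower bound = 6, actual |A + B| = 9.


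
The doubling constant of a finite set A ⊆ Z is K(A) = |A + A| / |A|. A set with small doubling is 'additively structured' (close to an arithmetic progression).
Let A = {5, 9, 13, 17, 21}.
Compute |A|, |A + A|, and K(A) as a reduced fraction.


|A| = 5.
Compute A + A by enumerating all 25 pairs.
A + A = {10, 14, 18, 22, 26, 30, 34, 38, 42}, so |A + A| = 9.
K = |A + A| / |A| = 9/5 (already in lowest terms) ≈ 1.8000.
Reference: AP of size 5 gives K = 9/5 ≈ 1.8000; a fully generic set of size 5 gives K ≈ 3.0000.

|A| = 5, |A + A| = 9, K = 9/5.


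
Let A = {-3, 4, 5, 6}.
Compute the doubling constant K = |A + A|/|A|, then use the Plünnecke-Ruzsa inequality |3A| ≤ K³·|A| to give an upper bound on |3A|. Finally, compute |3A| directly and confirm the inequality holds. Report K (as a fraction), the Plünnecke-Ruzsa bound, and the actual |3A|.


|A| = 4.
Step 1: Compute A + A by enumerating all 16 pairs.
A + A = {-6, 1, 2, 3, 8, 9, 10, 11, 12}, so |A + A| = 9.
Step 2: Doubling constant K = |A + A|/|A| = 9/4 = 9/4 ≈ 2.2500.
Step 3: Plünnecke-Ruzsa gives |3A| ≤ K³·|A| = (2.2500)³ · 4 ≈ 45.5625.
Step 4: Compute 3A = A + A + A directly by enumerating all triples (a,b,c) ∈ A³; |3A| = 16.
Step 5: Check 16 ≤ 45.5625? Yes ✓.

K = 9/4, Plünnecke-Ruzsa bound K³|A| ≈ 45.5625, |3A| = 16, inequality holds.


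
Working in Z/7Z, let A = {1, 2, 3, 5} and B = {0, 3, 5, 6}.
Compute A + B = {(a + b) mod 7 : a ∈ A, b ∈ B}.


Work in Z/7Z: reduce every sum a + b modulo 7.
Enumerate all 16 pairs:
a = 1: 1+0=1, 1+3=4, 1+5=6, 1+6=0
a = 2: 2+0=2, 2+3=5, 2+5=0, 2+6=1
a = 3: 3+0=3, 3+3=6, 3+5=1, 3+6=2
a = 5: 5+0=5, 5+3=1, 5+5=3, 5+6=4
Distinct residues collected: {0, 1, 2, 3, 4, 5, 6}
|A + B| = 7 (out of 7 total residues).

A + B = {0, 1, 2, 3, 4, 5, 6}


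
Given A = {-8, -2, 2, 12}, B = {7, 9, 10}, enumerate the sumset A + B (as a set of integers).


A + B = {a + b : a ∈ A, b ∈ B}.
Enumerate all |A|·|B| = 4·3 = 12 pairs (a, b) and collect distinct sums.
a = -8: -8+7=-1, -8+9=1, -8+10=2
a = -2: -2+7=5, -2+9=7, -2+10=8
a = 2: 2+7=9, 2+9=11, 2+10=12
a = 12: 12+7=19, 12+9=21, 12+10=22
Collecting distinct sums: A + B = {-1, 1, 2, 5, 7, 8, 9, 11, 12, 19, 21, 22}
|A + B| = 12

A + B = {-1, 1, 2, 5, 7, 8, 9, 11, 12, 19, 21, 22}


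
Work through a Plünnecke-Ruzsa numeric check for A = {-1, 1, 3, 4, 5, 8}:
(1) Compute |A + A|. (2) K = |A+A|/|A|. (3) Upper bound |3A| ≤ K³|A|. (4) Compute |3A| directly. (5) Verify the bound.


|A| = 6.
Step 1: Compute A + A by enumerating all 36 pairs.
A + A = {-2, 0, 2, 3, 4, 5, 6, 7, 8, 9, 10, 11, 12, 13, 16}, so |A + A| = 15.
Step 2: Doubling constant K = |A + A|/|A| = 15/6 = 15/6 ≈ 2.5000.
Step 3: Plünnecke-Ruzsa gives |3A| ≤ K³·|A| = (2.5000)³ · 6 ≈ 93.7500.
Step 4: Compute 3A = A + A + A directly by enumerating all triples (a,b,c) ∈ A³; |3A| = 24.
Step 5: Check 24 ≤ 93.7500? Yes ✓.

K = 15/6, Plünnecke-Ruzsa bound K³|A| ≈ 93.7500, |3A| = 24, inequality holds.


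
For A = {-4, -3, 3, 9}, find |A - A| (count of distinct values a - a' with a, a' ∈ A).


A - A = {a - a' : a, a' ∈ A}; |A| = 4.
Bounds: 2|A|-1 ≤ |A - A| ≤ |A|² - |A| + 1, i.e. 7 ≤ |A - A| ≤ 13.
Note: 0 ∈ A - A always (from a - a). The set is symmetric: if d ∈ A - A then -d ∈ A - A.
Enumerate nonzero differences d = a - a' with a > a' (then include -d):
Positive differences: {1, 6, 7, 12, 13}
Full difference set: {0} ∪ (positive diffs) ∪ (negative diffs).
|A - A| = 1 + 2·5 = 11 (matches direct enumeration: 11).

|A - A| = 11


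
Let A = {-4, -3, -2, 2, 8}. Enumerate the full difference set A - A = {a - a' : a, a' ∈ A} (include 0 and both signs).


A - A = {a - a' : a, a' ∈ A}.
Compute a - a' for each ordered pair (a, a'):
a = -4: -4--4=0, -4--3=-1, -4--2=-2, -4-2=-6, -4-8=-12
a = -3: -3--4=1, -3--3=0, -3--2=-1, -3-2=-5, -3-8=-11
a = -2: -2--4=2, -2--3=1, -2--2=0, -2-2=-4, -2-8=-10
a = 2: 2--4=6, 2--3=5, 2--2=4, 2-2=0, 2-8=-6
a = 8: 8--4=12, 8--3=11, 8--2=10, 8-2=6, 8-8=0
Collecting distinct values (and noting 0 appears from a-a):
A - A = {-12, -11, -10, -6, -5, -4, -2, -1, 0, 1, 2, 4, 5, 6, 10, 11, 12}
|A - A| = 17

A - A = {-12, -11, -10, -6, -5, -4, -2, -1, 0, 1, 2, 4, 5, 6, 10, 11, 12}


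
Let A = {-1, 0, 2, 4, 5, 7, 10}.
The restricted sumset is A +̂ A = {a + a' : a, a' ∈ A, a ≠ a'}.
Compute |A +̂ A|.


Restricted sumset: A +̂ A = {a + a' : a ∈ A, a' ∈ A, a ≠ a'}.
Equivalently, take A + A and drop any sum 2a that is achievable ONLY as a + a for a ∈ A (i.e. sums representable only with equal summands).
Enumerate pairs (a, a') with a < a' (symmetric, so each unordered pair gives one sum; this covers all a ≠ a'):
  -1 + 0 = -1
  -1 + 2 = 1
  -1 + 4 = 3
  -1 + 5 = 4
  -1 + 7 = 6
  -1 + 10 = 9
  0 + 2 = 2
  0 + 4 = 4
  0 + 5 = 5
  0 + 7 = 7
  0 + 10 = 10
  2 + 4 = 6
  2 + 5 = 7
  2 + 7 = 9
  2 + 10 = 12
  4 + 5 = 9
  4 + 7 = 11
  4 + 10 = 14
  5 + 7 = 12
  5 + 10 = 15
  7 + 10 = 17
Collected distinct sums: {-1, 1, 2, 3, 4, 5, 6, 7, 9, 10, 11, 12, 14, 15, 17}
|A +̂ A| = 15
(Reference bound: |A +̂ A| ≥ 2|A| - 3 for |A| ≥ 2, with |A| = 7 giving ≥ 11.)

|A +̂ A| = 15


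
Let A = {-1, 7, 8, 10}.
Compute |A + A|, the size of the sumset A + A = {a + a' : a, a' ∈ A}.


A + A = {a + a' : a, a' ∈ A}; |A| = 4.
General bounds: 2|A| - 1 ≤ |A + A| ≤ |A|(|A|+1)/2, i.e. 7 ≤ |A + A| ≤ 10.
Lower bound 2|A|-1 is attained iff A is an arithmetic progression.
Enumerate sums a + a' for a ≤ a' (symmetric, so this suffices):
a = -1: -1+-1=-2, -1+7=6, -1+8=7, -1+10=9
a = 7: 7+7=14, 7+8=15, 7+10=17
a = 8: 8+8=16, 8+10=18
a = 10: 10+10=20
Distinct sums: {-2, 6, 7, 9, 14, 15, 16, 17, 18, 20}
|A + A| = 10

|A + A| = 10


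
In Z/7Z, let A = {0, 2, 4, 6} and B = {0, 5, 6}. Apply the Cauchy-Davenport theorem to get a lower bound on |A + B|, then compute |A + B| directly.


Cauchy-Davenport: |A + B| ≥ min(p, |A| + |B| - 1) for A, B nonempty in Z/pZ.
|A| = 4, |B| = 3, p = 7.
CD lower bound = min(7, 4 + 3 - 1) = min(7, 6) = 6.
Compute A + B mod 7 directly:
a = 0: 0+0=0, 0+5=5, 0+6=6
a = 2: 2+0=2, 2+5=0, 2+6=1
a = 4: 4+0=4, 4+5=2, 4+6=3
a = 6: 6+0=6, 6+5=4, 6+6=5
A + B = {0, 1, 2, 3, 4, 5, 6}, so |A + B| = 7.
Verify: 7 ≥ 6? Yes ✓.

CD lower bound = 6, actual |A + B| = 7.


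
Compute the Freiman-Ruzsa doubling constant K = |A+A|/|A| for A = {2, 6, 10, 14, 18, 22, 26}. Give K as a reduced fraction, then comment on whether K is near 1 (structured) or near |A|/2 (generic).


|A| = 7.
Compute A + A by enumerating all 49 pairs.
A + A = {4, 8, 12, 16, 20, 24, 28, 32, 36, 40, 44, 48, 52}, so |A + A| = 13.
K = |A + A| / |A| = 13/7 (already in lowest terms) ≈ 1.8571.
Reference: AP of size 7 gives K = 13/7 ≈ 1.8571; a fully generic set of size 7 gives K ≈ 4.0000.

|A| = 7, |A + A| = 13, K = 13/7.


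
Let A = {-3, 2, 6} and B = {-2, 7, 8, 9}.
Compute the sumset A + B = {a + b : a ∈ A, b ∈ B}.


A + B = {a + b : a ∈ A, b ∈ B}.
Enumerate all |A|·|B| = 3·4 = 12 pairs (a, b) and collect distinct sums.
a = -3: -3+-2=-5, -3+7=4, -3+8=5, -3+9=6
a = 2: 2+-2=0, 2+7=9, 2+8=10, 2+9=11
a = 6: 6+-2=4, 6+7=13, 6+8=14, 6+9=15
Collecting distinct sums: A + B = {-5, 0, 4, 5, 6, 9, 10, 11, 13, 14, 15}
|A + B| = 11

A + B = {-5, 0, 4, 5, 6, 9, 10, 11, 13, 14, 15}


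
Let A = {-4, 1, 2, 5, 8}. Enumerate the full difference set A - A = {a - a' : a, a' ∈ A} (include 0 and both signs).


A - A = {a - a' : a, a' ∈ A}.
Compute a - a' for each ordered pair (a, a'):
a = -4: -4--4=0, -4-1=-5, -4-2=-6, -4-5=-9, -4-8=-12
a = 1: 1--4=5, 1-1=0, 1-2=-1, 1-5=-4, 1-8=-7
a = 2: 2--4=6, 2-1=1, 2-2=0, 2-5=-3, 2-8=-6
a = 5: 5--4=9, 5-1=4, 5-2=3, 5-5=0, 5-8=-3
a = 8: 8--4=12, 8-1=7, 8-2=6, 8-5=3, 8-8=0
Collecting distinct values (and noting 0 appears from a-a):
A - A = {-12, -9, -7, -6, -5, -4, -3, -1, 0, 1, 3, 4, 5, 6, 7, 9, 12}
|A - A| = 17

A - A = {-12, -9, -7, -6, -5, -4, -3, -1, 0, 1, 3, 4, 5, 6, 7, 9, 12}


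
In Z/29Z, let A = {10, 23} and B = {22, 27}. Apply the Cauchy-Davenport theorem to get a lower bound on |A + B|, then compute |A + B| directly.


Cauchy-Davenport: |A + B| ≥ min(p, |A| + |B| - 1) for A, B nonempty in Z/pZ.
|A| = 2, |B| = 2, p = 29.
CD lower bound = min(29, 2 + 2 - 1) = min(29, 3) = 3.
Compute A + B mod 29 directly:
a = 10: 10+22=3, 10+27=8
a = 23: 23+22=16, 23+27=21
A + B = {3, 8, 16, 21}, so |A + B| = 4.
Verify: 4 ≥ 3? Yes ✓.

CD lower bound = 3, actual |A + B| = 4.


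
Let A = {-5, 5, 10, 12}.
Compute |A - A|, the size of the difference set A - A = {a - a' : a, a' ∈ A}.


A - A = {a - a' : a, a' ∈ A}; |A| = 4.
Bounds: 2|A|-1 ≤ |A - A| ≤ |A|² - |A| + 1, i.e. 7 ≤ |A - A| ≤ 13.
Note: 0 ∈ A - A always (from a - a). The set is symmetric: if d ∈ A - A then -d ∈ A - A.
Enumerate nonzero differences d = a - a' with a > a' (then include -d):
Positive differences: {2, 5, 7, 10, 15, 17}
Full difference set: {0} ∪ (positive diffs) ∪ (negative diffs).
|A - A| = 1 + 2·6 = 13 (matches direct enumeration: 13).

|A - A| = 13


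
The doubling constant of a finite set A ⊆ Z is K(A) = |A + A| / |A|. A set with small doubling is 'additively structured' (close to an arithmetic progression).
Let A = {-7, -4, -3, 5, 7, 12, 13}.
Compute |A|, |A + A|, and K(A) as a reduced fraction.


|A| = 7.
Compute A + A by enumerating all 49 pairs.
A + A = {-14, -11, -10, -8, -7, -6, -2, 0, 1, 2, 3, 4, 5, 6, 8, 9, 10, 12, 14, 17, 18, 19, 20, 24, 25, 26}, so |A + A| = 26.
K = |A + A| / |A| = 26/7 (already in lowest terms) ≈ 3.7143.
Reference: AP of size 7 gives K = 13/7 ≈ 1.8571; a fully generic set of size 7 gives K ≈ 4.0000.

|A| = 7, |A + A| = 26, K = 26/7.


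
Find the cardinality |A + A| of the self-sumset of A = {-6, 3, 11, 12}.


A + A = {a + a' : a, a' ∈ A}; |A| = 4.
General bounds: 2|A| - 1 ≤ |A + A| ≤ |A|(|A|+1)/2, i.e. 7 ≤ |A + A| ≤ 10.
Lower bound 2|A|-1 is attained iff A is an arithmetic progression.
Enumerate sums a + a' for a ≤ a' (symmetric, so this suffices):
a = -6: -6+-6=-12, -6+3=-3, -6+11=5, -6+12=6
a = 3: 3+3=6, 3+11=14, 3+12=15
a = 11: 11+11=22, 11+12=23
a = 12: 12+12=24
Distinct sums: {-12, -3, 5, 6, 14, 15, 22, 23, 24}
|A + A| = 9

|A + A| = 9


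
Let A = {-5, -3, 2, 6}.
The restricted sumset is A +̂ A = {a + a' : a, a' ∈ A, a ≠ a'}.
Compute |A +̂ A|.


Restricted sumset: A +̂ A = {a + a' : a ∈ A, a' ∈ A, a ≠ a'}.
Equivalently, take A + A and drop any sum 2a that is achievable ONLY as a + a for a ∈ A (i.e. sums representable only with equal summands).
Enumerate pairs (a, a') with a < a' (symmetric, so each unordered pair gives one sum; this covers all a ≠ a'):
  -5 + -3 = -8
  -5 + 2 = -3
  -5 + 6 = 1
  -3 + 2 = -1
  -3 + 6 = 3
  2 + 6 = 8
Collected distinct sums: {-8, -3, -1, 1, 3, 8}
|A +̂ A| = 6
(Reference bound: |A +̂ A| ≥ 2|A| - 3 for |A| ≥ 2, with |A| = 4 giving ≥ 5.)

|A +̂ A| = 6


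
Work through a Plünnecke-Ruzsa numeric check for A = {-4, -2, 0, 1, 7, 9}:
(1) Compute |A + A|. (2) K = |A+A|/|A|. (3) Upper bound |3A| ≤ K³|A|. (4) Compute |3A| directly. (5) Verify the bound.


|A| = 6.
Step 1: Compute A + A by enumerating all 36 pairs.
A + A = {-8, -6, -4, -3, -2, -1, 0, 1, 2, 3, 5, 7, 8, 9, 10, 14, 16, 18}, so |A + A| = 18.
Step 2: Doubling constant K = |A + A|/|A| = 18/6 = 18/6 ≈ 3.0000.
Step 3: Plünnecke-Ruzsa gives |3A| ≤ K³·|A| = (3.0000)³ · 6 ≈ 162.0000.
Step 4: Compute 3A = A + A + A directly by enumerating all triples (a,b,c) ∈ A³; |3A| = 33.
Step 5: Check 33 ≤ 162.0000? Yes ✓.

K = 18/6, Plünnecke-Ruzsa bound K³|A| ≈ 162.0000, |3A| = 33, inequality holds.


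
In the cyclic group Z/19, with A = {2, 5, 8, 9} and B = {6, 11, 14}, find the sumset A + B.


Work in Z/19Z: reduce every sum a + b modulo 19.
Enumerate all 12 pairs:
a = 2: 2+6=8, 2+11=13, 2+14=16
a = 5: 5+6=11, 5+11=16, 5+14=0
a = 8: 8+6=14, 8+11=0, 8+14=3
a = 9: 9+6=15, 9+11=1, 9+14=4
Distinct residues collected: {0, 1, 3, 4, 8, 11, 13, 14, 15, 16}
|A + B| = 10 (out of 19 total residues).

A + B = {0, 1, 3, 4, 8, 11, 13, 14, 15, 16}


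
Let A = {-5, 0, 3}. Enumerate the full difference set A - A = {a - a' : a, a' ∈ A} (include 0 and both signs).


A - A = {a - a' : a, a' ∈ A}.
Compute a - a' for each ordered pair (a, a'):
a = -5: -5--5=0, -5-0=-5, -5-3=-8
a = 0: 0--5=5, 0-0=0, 0-3=-3
a = 3: 3--5=8, 3-0=3, 3-3=0
Collecting distinct values (and noting 0 appears from a-a):
A - A = {-8, -5, -3, 0, 3, 5, 8}
|A - A| = 7

A - A = {-8, -5, -3, 0, 3, 5, 8}


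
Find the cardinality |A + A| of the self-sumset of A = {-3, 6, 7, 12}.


A + A = {a + a' : a, a' ∈ A}; |A| = 4.
General bounds: 2|A| - 1 ≤ |A + A| ≤ |A|(|A|+1)/2, i.e. 7 ≤ |A + A| ≤ 10.
Lower bound 2|A|-1 is attained iff A is an arithmetic progression.
Enumerate sums a + a' for a ≤ a' (symmetric, so this suffices):
a = -3: -3+-3=-6, -3+6=3, -3+7=4, -3+12=9
a = 6: 6+6=12, 6+7=13, 6+12=18
a = 7: 7+7=14, 7+12=19
a = 12: 12+12=24
Distinct sums: {-6, 3, 4, 9, 12, 13, 14, 18, 19, 24}
|A + A| = 10

|A + A| = 10


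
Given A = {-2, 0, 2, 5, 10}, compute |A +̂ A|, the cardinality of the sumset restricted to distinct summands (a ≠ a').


Restricted sumset: A +̂ A = {a + a' : a ∈ A, a' ∈ A, a ≠ a'}.
Equivalently, take A + A and drop any sum 2a that is achievable ONLY as a + a for a ∈ A (i.e. sums representable only with equal summands).
Enumerate pairs (a, a') with a < a' (symmetric, so each unordered pair gives one sum; this covers all a ≠ a'):
  -2 + 0 = -2
  -2 + 2 = 0
  -2 + 5 = 3
  -2 + 10 = 8
  0 + 2 = 2
  0 + 5 = 5
  0 + 10 = 10
  2 + 5 = 7
  2 + 10 = 12
  5 + 10 = 15
Collected distinct sums: {-2, 0, 2, 3, 5, 7, 8, 10, 12, 15}
|A +̂ A| = 10
(Reference bound: |A +̂ A| ≥ 2|A| - 3 for |A| ≥ 2, with |A| = 5 giving ≥ 7.)

|A +̂ A| = 10


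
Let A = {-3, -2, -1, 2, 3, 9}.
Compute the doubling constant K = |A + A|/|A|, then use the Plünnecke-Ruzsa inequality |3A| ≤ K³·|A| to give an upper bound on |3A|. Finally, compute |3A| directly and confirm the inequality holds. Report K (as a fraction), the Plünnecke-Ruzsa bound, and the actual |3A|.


|A| = 6.
Step 1: Compute A + A by enumerating all 36 pairs.
A + A = {-6, -5, -4, -3, -2, -1, 0, 1, 2, 4, 5, 6, 7, 8, 11, 12, 18}, so |A + A| = 17.
Step 2: Doubling constant K = |A + A|/|A| = 17/6 = 17/6 ≈ 2.8333.
Step 3: Plünnecke-Ruzsa gives |3A| ≤ K³·|A| = (2.8333)³ · 6 ≈ 136.4722.
Step 4: Compute 3A = A + A + A directly by enumerating all triples (a,b,c) ∈ A³; |3A| = 29.
Step 5: Check 29 ≤ 136.4722? Yes ✓.

K = 17/6, Plünnecke-Ruzsa bound K³|A| ≈ 136.4722, |3A| = 29, inequality holds.


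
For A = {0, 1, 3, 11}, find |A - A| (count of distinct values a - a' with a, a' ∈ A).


A - A = {a - a' : a, a' ∈ A}; |A| = 4.
Bounds: 2|A|-1 ≤ |A - A| ≤ |A|² - |A| + 1, i.e. 7 ≤ |A - A| ≤ 13.
Note: 0 ∈ A - A always (from a - a). The set is symmetric: if d ∈ A - A then -d ∈ A - A.
Enumerate nonzero differences d = a - a' with a > a' (then include -d):
Positive differences: {1, 2, 3, 8, 10, 11}
Full difference set: {0} ∪ (positive diffs) ∪ (negative diffs).
|A - A| = 1 + 2·6 = 13 (matches direct enumeration: 13).

|A - A| = 13


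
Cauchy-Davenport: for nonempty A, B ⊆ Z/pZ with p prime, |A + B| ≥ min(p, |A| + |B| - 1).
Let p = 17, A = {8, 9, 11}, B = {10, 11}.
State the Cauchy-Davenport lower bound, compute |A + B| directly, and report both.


Cauchy-Davenport: |A + B| ≥ min(p, |A| + |B| - 1) for A, B nonempty in Z/pZ.
|A| = 3, |B| = 2, p = 17.
CD lower bound = min(17, 3 + 2 - 1) = min(17, 4) = 4.
Compute A + B mod 17 directly:
a = 8: 8+10=1, 8+11=2
a = 9: 9+10=2, 9+11=3
a = 11: 11+10=4, 11+11=5
A + B = {1, 2, 3, 4, 5}, so |A + B| = 5.
Verify: 5 ≥ 4? Yes ✓.

CD lower bound = 4, actual |A + B| = 5.


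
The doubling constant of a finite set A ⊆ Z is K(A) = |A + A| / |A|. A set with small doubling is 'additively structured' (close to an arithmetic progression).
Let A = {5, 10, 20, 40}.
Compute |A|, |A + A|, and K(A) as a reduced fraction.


|A| = 4.
Compute A + A by enumerating all 16 pairs.
A + A = {10, 15, 20, 25, 30, 40, 45, 50, 60, 80}, so |A + A| = 10.
K = |A + A| / |A| = 10/4 = 5/2 ≈ 2.5000.
Reference: AP of size 4 gives K = 7/4 ≈ 1.7500; a fully generic set of size 4 gives K ≈ 2.5000.

|A| = 4, |A + A| = 10, K = 10/4 = 5/2.


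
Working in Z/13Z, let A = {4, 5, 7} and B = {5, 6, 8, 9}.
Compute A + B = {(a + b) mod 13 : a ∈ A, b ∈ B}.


Work in Z/13Z: reduce every sum a + b modulo 13.
Enumerate all 12 pairs:
a = 4: 4+5=9, 4+6=10, 4+8=12, 4+9=0
a = 5: 5+5=10, 5+6=11, 5+8=0, 5+9=1
a = 7: 7+5=12, 7+6=0, 7+8=2, 7+9=3
Distinct residues collected: {0, 1, 2, 3, 9, 10, 11, 12}
|A + B| = 8 (out of 13 total residues).

A + B = {0, 1, 2, 3, 9, 10, 11, 12}


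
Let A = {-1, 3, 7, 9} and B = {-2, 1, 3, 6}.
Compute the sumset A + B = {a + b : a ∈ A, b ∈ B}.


A + B = {a + b : a ∈ A, b ∈ B}.
Enumerate all |A|·|B| = 4·4 = 16 pairs (a, b) and collect distinct sums.
a = -1: -1+-2=-3, -1+1=0, -1+3=2, -1+6=5
a = 3: 3+-2=1, 3+1=4, 3+3=6, 3+6=9
a = 7: 7+-2=5, 7+1=8, 7+3=10, 7+6=13
a = 9: 9+-2=7, 9+1=10, 9+3=12, 9+6=15
Collecting distinct sums: A + B = {-3, 0, 1, 2, 4, 5, 6, 7, 8, 9, 10, 12, 13, 15}
|A + B| = 14

A + B = {-3, 0, 1, 2, 4, 5, 6, 7, 8, 9, 10, 12, 13, 15}


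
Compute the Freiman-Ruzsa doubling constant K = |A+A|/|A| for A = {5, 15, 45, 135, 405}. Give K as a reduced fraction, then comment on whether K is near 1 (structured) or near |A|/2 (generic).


|A| = 5.
Compute A + A by enumerating all 25 pairs.
A + A = {10, 20, 30, 50, 60, 90, 140, 150, 180, 270, 410, 420, 450, 540, 810}, so |A + A| = 15.
K = |A + A| / |A| = 15/5 = 3/1 ≈ 3.0000.
Reference: AP of size 5 gives K = 9/5 ≈ 1.8000; a fully generic set of size 5 gives K ≈ 3.0000.

|A| = 5, |A + A| = 15, K = 15/5 = 3/1.


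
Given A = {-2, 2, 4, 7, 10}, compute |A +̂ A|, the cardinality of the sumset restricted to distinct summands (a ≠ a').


Restricted sumset: A +̂ A = {a + a' : a ∈ A, a' ∈ A, a ≠ a'}.
Equivalently, take A + A and drop any sum 2a that is achievable ONLY as a + a for a ∈ A (i.e. sums representable only with equal summands).
Enumerate pairs (a, a') with a < a' (symmetric, so each unordered pair gives one sum; this covers all a ≠ a'):
  -2 + 2 = 0
  -2 + 4 = 2
  -2 + 7 = 5
  -2 + 10 = 8
  2 + 4 = 6
  2 + 7 = 9
  2 + 10 = 12
  4 + 7 = 11
  4 + 10 = 14
  7 + 10 = 17
Collected distinct sums: {0, 2, 5, 6, 8, 9, 11, 12, 14, 17}
|A +̂ A| = 10
(Reference bound: |A +̂ A| ≥ 2|A| - 3 for |A| ≥ 2, with |A| = 5 giving ≥ 7.)

|A +̂ A| = 10


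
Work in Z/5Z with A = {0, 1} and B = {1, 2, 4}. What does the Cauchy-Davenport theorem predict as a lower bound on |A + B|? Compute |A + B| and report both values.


Cauchy-Davenport: |A + B| ≥ min(p, |A| + |B| - 1) for A, B nonempty in Z/pZ.
|A| = 2, |B| = 3, p = 5.
CD lower bound = min(5, 2 + 3 - 1) = min(5, 4) = 4.
Compute A + B mod 5 directly:
a = 0: 0+1=1, 0+2=2, 0+4=4
a = 1: 1+1=2, 1+2=3, 1+4=0
A + B = {0, 1, 2, 3, 4}, so |A + B| = 5.
Verify: 5 ≥ 4? Yes ✓.

CD lower bound = 4, actual |A + B| = 5.


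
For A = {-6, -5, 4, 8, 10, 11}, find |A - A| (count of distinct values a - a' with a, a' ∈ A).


A - A = {a - a' : a, a' ∈ A}; |A| = 6.
Bounds: 2|A|-1 ≤ |A - A| ≤ |A|² - |A| + 1, i.e. 11 ≤ |A - A| ≤ 31.
Note: 0 ∈ A - A always (from a - a). The set is symmetric: if d ∈ A - A then -d ∈ A - A.
Enumerate nonzero differences d = a - a' with a > a' (then include -d):
Positive differences: {1, 2, 3, 4, 6, 7, 9, 10, 13, 14, 15, 16, 17}
Full difference set: {0} ∪ (positive diffs) ∪ (negative diffs).
|A - A| = 1 + 2·13 = 27 (matches direct enumeration: 27).

|A - A| = 27


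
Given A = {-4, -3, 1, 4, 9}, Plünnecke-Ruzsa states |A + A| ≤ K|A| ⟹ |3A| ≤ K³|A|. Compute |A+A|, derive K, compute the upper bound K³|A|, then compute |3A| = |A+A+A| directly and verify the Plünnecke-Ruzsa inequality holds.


|A| = 5.
Step 1: Compute A + A by enumerating all 25 pairs.
A + A = {-8, -7, -6, -3, -2, 0, 1, 2, 5, 6, 8, 10, 13, 18}, so |A + A| = 14.
Step 2: Doubling constant K = |A + A|/|A| = 14/5 = 14/5 ≈ 2.8000.
Step 3: Plünnecke-Ruzsa gives |3A| ≤ K³·|A| = (2.8000)³ · 5 ≈ 109.7600.
Step 4: Compute 3A = A + A + A directly by enumerating all triples (a,b,c) ∈ A³; |3A| = 28.
Step 5: Check 28 ≤ 109.7600? Yes ✓.

K = 14/5, Plünnecke-Ruzsa bound K³|A| ≈ 109.7600, |3A| = 28, inequality holds.


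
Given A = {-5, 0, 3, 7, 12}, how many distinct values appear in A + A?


A + A = {a + a' : a, a' ∈ A}; |A| = 5.
General bounds: 2|A| - 1 ≤ |A + A| ≤ |A|(|A|+1)/2, i.e. 9 ≤ |A + A| ≤ 15.
Lower bound 2|A|-1 is attained iff A is an arithmetic progression.
Enumerate sums a + a' for a ≤ a' (symmetric, so this suffices):
a = -5: -5+-5=-10, -5+0=-5, -5+3=-2, -5+7=2, -5+12=7
a = 0: 0+0=0, 0+3=3, 0+7=7, 0+12=12
a = 3: 3+3=6, 3+7=10, 3+12=15
a = 7: 7+7=14, 7+12=19
a = 12: 12+12=24
Distinct sums: {-10, -5, -2, 0, 2, 3, 6, 7, 10, 12, 14, 15, 19, 24}
|A + A| = 14

|A + A| = 14


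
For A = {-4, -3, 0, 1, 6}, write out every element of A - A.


A - A = {a - a' : a, a' ∈ A}.
Compute a - a' for each ordered pair (a, a'):
a = -4: -4--4=0, -4--3=-1, -4-0=-4, -4-1=-5, -4-6=-10
a = -3: -3--4=1, -3--3=0, -3-0=-3, -3-1=-4, -3-6=-9
a = 0: 0--4=4, 0--3=3, 0-0=0, 0-1=-1, 0-6=-6
a = 1: 1--4=5, 1--3=4, 1-0=1, 1-1=0, 1-6=-5
a = 6: 6--4=10, 6--3=9, 6-0=6, 6-1=5, 6-6=0
Collecting distinct values (and noting 0 appears from a-a):
A - A = {-10, -9, -6, -5, -4, -3, -1, 0, 1, 3, 4, 5, 6, 9, 10}
|A - A| = 15

A - A = {-10, -9, -6, -5, -4, -3, -1, 0, 1, 3, 4, 5, 6, 9, 10}


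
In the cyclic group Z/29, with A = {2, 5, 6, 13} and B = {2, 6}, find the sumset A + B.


Work in Z/29Z: reduce every sum a + b modulo 29.
Enumerate all 8 pairs:
a = 2: 2+2=4, 2+6=8
a = 5: 5+2=7, 5+6=11
a = 6: 6+2=8, 6+6=12
a = 13: 13+2=15, 13+6=19
Distinct residues collected: {4, 7, 8, 11, 12, 15, 19}
|A + B| = 7 (out of 29 total residues).

A + B = {4, 7, 8, 11, 12, 15, 19}


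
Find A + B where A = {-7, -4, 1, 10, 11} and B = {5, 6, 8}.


A + B = {a + b : a ∈ A, b ∈ B}.
Enumerate all |A|·|B| = 5·3 = 15 pairs (a, b) and collect distinct sums.
a = -7: -7+5=-2, -7+6=-1, -7+8=1
a = -4: -4+5=1, -4+6=2, -4+8=4
a = 1: 1+5=6, 1+6=7, 1+8=9
a = 10: 10+5=15, 10+6=16, 10+8=18
a = 11: 11+5=16, 11+6=17, 11+8=19
Collecting distinct sums: A + B = {-2, -1, 1, 2, 4, 6, 7, 9, 15, 16, 17, 18, 19}
|A + B| = 13

A + B = {-2, -1, 1, 2, 4, 6, 7, 9, 15, 16, 17, 18, 19}


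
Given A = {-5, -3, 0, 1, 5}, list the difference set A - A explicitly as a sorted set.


A - A = {a - a' : a, a' ∈ A}.
Compute a - a' for each ordered pair (a, a'):
a = -5: -5--5=0, -5--3=-2, -5-0=-5, -5-1=-6, -5-5=-10
a = -3: -3--5=2, -3--3=0, -3-0=-3, -3-1=-4, -3-5=-8
a = 0: 0--5=5, 0--3=3, 0-0=0, 0-1=-1, 0-5=-5
a = 1: 1--5=6, 1--3=4, 1-0=1, 1-1=0, 1-5=-4
a = 5: 5--5=10, 5--3=8, 5-0=5, 5-1=4, 5-5=0
Collecting distinct values (and noting 0 appears from a-a):
A - A = {-10, -8, -6, -5, -4, -3, -2, -1, 0, 1, 2, 3, 4, 5, 6, 8, 10}
|A - A| = 17

A - A = {-10, -8, -6, -5, -4, -3, -2, -1, 0, 1, 2, 3, 4, 5, 6, 8, 10}


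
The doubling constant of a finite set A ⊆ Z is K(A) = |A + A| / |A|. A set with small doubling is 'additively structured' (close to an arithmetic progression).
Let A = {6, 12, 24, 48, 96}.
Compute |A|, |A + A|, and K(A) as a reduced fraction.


|A| = 5.
Compute A + A by enumerating all 25 pairs.
A + A = {12, 18, 24, 30, 36, 48, 54, 60, 72, 96, 102, 108, 120, 144, 192}, so |A + A| = 15.
K = |A + A| / |A| = 15/5 = 3/1 ≈ 3.0000.
Reference: AP of size 5 gives K = 9/5 ≈ 1.8000; a fully generic set of size 5 gives K ≈ 3.0000.

|A| = 5, |A + A| = 15, K = 15/5 = 3/1.


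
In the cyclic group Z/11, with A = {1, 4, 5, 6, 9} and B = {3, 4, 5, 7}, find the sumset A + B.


Work in Z/11Z: reduce every sum a + b modulo 11.
Enumerate all 20 pairs:
a = 1: 1+3=4, 1+4=5, 1+5=6, 1+7=8
a = 4: 4+3=7, 4+4=8, 4+5=9, 4+7=0
a = 5: 5+3=8, 5+4=9, 5+5=10, 5+7=1
a = 6: 6+3=9, 6+4=10, 6+5=0, 6+7=2
a = 9: 9+3=1, 9+4=2, 9+5=3, 9+7=5
Distinct residues collected: {0, 1, 2, 3, 4, 5, 6, 7, 8, 9, 10}
|A + B| = 11 (out of 11 total residues).

A + B = {0, 1, 2, 3, 4, 5, 6, 7, 8, 9, 10}


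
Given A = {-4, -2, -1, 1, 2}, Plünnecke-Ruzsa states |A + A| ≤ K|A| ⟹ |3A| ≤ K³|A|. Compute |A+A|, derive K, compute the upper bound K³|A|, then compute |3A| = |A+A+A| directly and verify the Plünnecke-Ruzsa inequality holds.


|A| = 5.
Step 1: Compute A + A by enumerating all 25 pairs.
A + A = {-8, -6, -5, -4, -3, -2, -1, 0, 1, 2, 3, 4}, so |A + A| = 12.
Step 2: Doubling constant K = |A + A|/|A| = 12/5 = 12/5 ≈ 2.4000.
Step 3: Plünnecke-Ruzsa gives |3A| ≤ K³·|A| = (2.4000)³ · 5 ≈ 69.1200.
Step 4: Compute 3A = A + A + A directly by enumerating all triples (a,b,c) ∈ A³; |3A| = 18.
Step 5: Check 18 ≤ 69.1200? Yes ✓.

K = 12/5, Plünnecke-Ruzsa bound K³|A| ≈ 69.1200, |3A| = 18, inequality holds.


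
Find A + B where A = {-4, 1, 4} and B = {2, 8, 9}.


A + B = {a + b : a ∈ A, b ∈ B}.
Enumerate all |A|·|B| = 3·3 = 9 pairs (a, b) and collect distinct sums.
a = -4: -4+2=-2, -4+8=4, -4+9=5
a = 1: 1+2=3, 1+8=9, 1+9=10
a = 4: 4+2=6, 4+8=12, 4+9=13
Collecting distinct sums: A + B = {-2, 3, 4, 5, 6, 9, 10, 12, 13}
|A + B| = 9

A + B = {-2, 3, 4, 5, 6, 9, 10, 12, 13}


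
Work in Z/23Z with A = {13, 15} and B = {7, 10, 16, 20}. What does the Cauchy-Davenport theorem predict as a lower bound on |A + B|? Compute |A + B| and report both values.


Cauchy-Davenport: |A + B| ≥ min(p, |A| + |B| - 1) for A, B nonempty in Z/pZ.
|A| = 2, |B| = 4, p = 23.
CD lower bound = min(23, 2 + 4 - 1) = min(23, 5) = 5.
Compute A + B mod 23 directly:
a = 13: 13+7=20, 13+10=0, 13+16=6, 13+20=10
a = 15: 15+7=22, 15+10=2, 15+16=8, 15+20=12
A + B = {0, 2, 6, 8, 10, 12, 20, 22}, so |A + B| = 8.
Verify: 8 ≥ 5? Yes ✓.

CD lower bound = 5, actual |A + B| = 8.


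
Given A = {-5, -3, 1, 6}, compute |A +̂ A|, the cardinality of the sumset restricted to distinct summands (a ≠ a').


Restricted sumset: A +̂ A = {a + a' : a ∈ A, a' ∈ A, a ≠ a'}.
Equivalently, take A + A and drop any sum 2a that is achievable ONLY as a + a for a ∈ A (i.e. sums representable only with equal summands).
Enumerate pairs (a, a') with a < a' (symmetric, so each unordered pair gives one sum; this covers all a ≠ a'):
  -5 + -3 = -8
  -5 + 1 = -4
  -5 + 6 = 1
  -3 + 1 = -2
  -3 + 6 = 3
  1 + 6 = 7
Collected distinct sums: {-8, -4, -2, 1, 3, 7}
|A +̂ A| = 6
(Reference bound: |A +̂ A| ≥ 2|A| - 3 for |A| ≥ 2, with |A| = 4 giving ≥ 5.)

|A +̂ A| = 6


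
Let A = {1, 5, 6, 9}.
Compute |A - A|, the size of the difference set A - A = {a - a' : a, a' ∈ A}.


A - A = {a - a' : a, a' ∈ A}; |A| = 4.
Bounds: 2|A|-1 ≤ |A - A| ≤ |A|² - |A| + 1, i.e. 7 ≤ |A - A| ≤ 13.
Note: 0 ∈ A - A always (from a - a). The set is symmetric: if d ∈ A - A then -d ∈ A - A.
Enumerate nonzero differences d = a - a' with a > a' (then include -d):
Positive differences: {1, 3, 4, 5, 8}
Full difference set: {0} ∪ (positive diffs) ∪ (negative diffs).
|A - A| = 1 + 2·5 = 11 (matches direct enumeration: 11).

|A - A| = 11


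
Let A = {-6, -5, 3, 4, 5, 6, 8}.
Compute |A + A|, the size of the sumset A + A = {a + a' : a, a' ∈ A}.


A + A = {a + a' : a, a' ∈ A}; |A| = 7.
General bounds: 2|A| - 1 ≤ |A + A| ≤ |A|(|A|+1)/2, i.e. 13 ≤ |A + A| ≤ 28.
Lower bound 2|A|-1 is attained iff A is an arithmetic progression.
Enumerate sums a + a' for a ≤ a' (symmetric, so this suffices):
a = -6: -6+-6=-12, -6+-5=-11, -6+3=-3, -6+4=-2, -6+5=-1, -6+6=0, -6+8=2
a = -5: -5+-5=-10, -5+3=-2, -5+4=-1, -5+5=0, -5+6=1, -5+8=3
a = 3: 3+3=6, 3+4=7, 3+5=8, 3+6=9, 3+8=11
a = 4: 4+4=8, 4+5=9, 4+6=10, 4+8=12
a = 5: 5+5=10, 5+6=11, 5+8=13
a = 6: 6+6=12, 6+8=14
a = 8: 8+8=16
Distinct sums: {-12, -11, -10, -3, -2, -1, 0, 1, 2, 3, 6, 7, 8, 9, 10, 11, 12, 13, 14, 16}
|A + A| = 20

|A + A| = 20


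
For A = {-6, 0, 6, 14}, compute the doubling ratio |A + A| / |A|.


|A| = 4.
Compute A + A by enumerating all 16 pairs.
A + A = {-12, -6, 0, 6, 8, 12, 14, 20, 28}, so |A + A| = 9.
K = |A + A| / |A| = 9/4 (already in lowest terms) ≈ 2.2500.
Reference: AP of size 4 gives K = 7/4 ≈ 1.7500; a fully generic set of size 4 gives K ≈ 2.5000.

|A| = 4, |A + A| = 9, K = 9/4.


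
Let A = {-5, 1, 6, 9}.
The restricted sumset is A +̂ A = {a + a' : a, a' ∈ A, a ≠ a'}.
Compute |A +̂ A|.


Restricted sumset: A +̂ A = {a + a' : a ∈ A, a' ∈ A, a ≠ a'}.
Equivalently, take A + A and drop any sum 2a that is achievable ONLY as a + a for a ∈ A (i.e. sums representable only with equal summands).
Enumerate pairs (a, a') with a < a' (symmetric, so each unordered pair gives one sum; this covers all a ≠ a'):
  -5 + 1 = -4
  -5 + 6 = 1
  -5 + 9 = 4
  1 + 6 = 7
  1 + 9 = 10
  6 + 9 = 15
Collected distinct sums: {-4, 1, 4, 7, 10, 15}
|A +̂ A| = 6
(Reference bound: |A +̂ A| ≥ 2|A| - 3 for |A| ≥ 2, with |A| = 4 giving ≥ 5.)

|A +̂ A| = 6
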